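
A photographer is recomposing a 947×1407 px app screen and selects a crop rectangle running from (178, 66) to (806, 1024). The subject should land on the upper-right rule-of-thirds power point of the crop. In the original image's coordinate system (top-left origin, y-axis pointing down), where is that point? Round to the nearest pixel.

Crop width = 806 − 178 = 628 px; one third is 209.33 px.
Crop height = 1024 − 66 = 958 px; one third is 319.33 px.
The upper-right point is two-thirds across and one-third down within the crop:
x = 178 + 2 × 209.33 ≈ 597; y = 66 + 1 × 319.33 ≈ 385.

x = 597 px, y = 385 px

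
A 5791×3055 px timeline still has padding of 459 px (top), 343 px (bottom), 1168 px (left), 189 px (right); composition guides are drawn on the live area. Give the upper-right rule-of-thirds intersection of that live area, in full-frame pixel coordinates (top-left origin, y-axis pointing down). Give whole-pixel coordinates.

(4124, 1210)

Content width = 5791 − 1168 − 189 = 4434 px; content height = 3055 − 459 − 343 = 2253 px.
Upper-right is two-thirds across and one-third down within the live area.
x = 1168 + 2 × 4434/3 = 1168 + 2956.00 ≈ 4124
y = 459 + 1 × 2253/3 = 459 + 751.00 ≈ 1210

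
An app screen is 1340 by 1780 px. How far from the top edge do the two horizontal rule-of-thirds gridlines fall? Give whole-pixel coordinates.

1780 / 3 = 593.33, so the horizontal lines sit at one and two thirds of 1780.

y = 593 px and y = 1187 px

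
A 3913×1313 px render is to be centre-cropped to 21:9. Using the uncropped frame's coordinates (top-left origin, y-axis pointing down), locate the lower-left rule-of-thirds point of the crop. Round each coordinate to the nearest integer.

3913/1313 > 21/9, so the 21:9 crop keeps the full height 1313 and trims width to 1313 × 21/9 = 3063.67 px.
Left offset = (3913 − 3063.67)/2 = 424.67 px; top offset = 0.
Lower-left is one-third across and two-thirds down within the crop:
x = 424.67 + 1 × 3063.67/3 ≈ 1446; y = 0.00 + 2 × 1313.00/3 ≈ 875.

x = 1446 px, y = 875 px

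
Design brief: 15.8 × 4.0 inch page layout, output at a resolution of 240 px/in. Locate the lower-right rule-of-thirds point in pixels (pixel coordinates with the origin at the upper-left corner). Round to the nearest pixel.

x = 2528 px, y = 640 px

In pixels the canvas is 15.8 × 240 = 3792 wide and 4.0 × 240 = 960 tall.
The lower-right point is two-thirds across and two-thirds down:
x = 2 × 3792/3 ≈ 2528; y = 2 × 960/3 ≈ 640.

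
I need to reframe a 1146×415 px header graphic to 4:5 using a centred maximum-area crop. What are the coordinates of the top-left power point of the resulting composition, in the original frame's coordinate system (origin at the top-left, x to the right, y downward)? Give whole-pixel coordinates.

(518, 138)

1146/415 > 4/5, so the 4:5 crop keeps the full height 415 and trims width to 415 × 4/5 = 332.00 px.
Left offset = (1146 − 332.00)/2 = 407.00 px; top offset = 0.
Top-left is one-third across and one-third down within the crop:
x = 407.00 + 1 × 332.00/3 ≈ 518; y = 0.00 + 1 × 415.00/3 ≈ 138.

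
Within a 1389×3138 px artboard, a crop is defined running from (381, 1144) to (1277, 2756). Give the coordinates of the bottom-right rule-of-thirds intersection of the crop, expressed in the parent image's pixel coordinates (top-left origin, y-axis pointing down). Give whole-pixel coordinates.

Crop width = 1277 − 381 = 896 px; one third is 298.67 px.
Crop height = 2756 − 1144 = 1612 px; one third is 537.33 px.
The bottom-right point is two-thirds across and two-thirds down within the crop:
x = 381 + 2 × 298.67 ≈ 978; y = 1144 + 2 × 537.33 ≈ 2219.

(978, 2219)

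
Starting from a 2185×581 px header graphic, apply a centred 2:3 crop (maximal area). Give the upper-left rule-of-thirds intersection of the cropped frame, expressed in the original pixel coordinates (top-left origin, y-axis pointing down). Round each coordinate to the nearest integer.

(1028, 194)

2185/581 > 2/3, so the 2:3 crop keeps the full height 581 and trims width to 581 × 2/3 = 387.33 px.
Left offset = (2185 − 387.33)/2 = 898.83 px; top offset = 0.
Upper-left is one-third across and one-third down within the crop:
x = 898.83 + 1 × 387.33/3 ≈ 1028; y = 0.00 + 1 × 581.00/3 ≈ 194.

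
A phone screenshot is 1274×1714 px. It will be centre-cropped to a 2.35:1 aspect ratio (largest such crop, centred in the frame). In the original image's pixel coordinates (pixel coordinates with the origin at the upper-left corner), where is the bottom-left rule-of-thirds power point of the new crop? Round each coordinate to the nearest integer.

1274/1714 < 2.35/1, so the 2.35:1 crop keeps the full width 1274 and trims height to 1274 × 1/2.35 = 542.13 px.
Top offset = (1714 − 542.13)/2 = 585.94 px; left offset = 0.
Bottom-left is one-third across and two-thirds down within the crop:
x = 0.00 + 1 × 1274.00/3 ≈ 425; y = 585.94 + 2 × 542.13/3 ≈ 947.

(425, 947)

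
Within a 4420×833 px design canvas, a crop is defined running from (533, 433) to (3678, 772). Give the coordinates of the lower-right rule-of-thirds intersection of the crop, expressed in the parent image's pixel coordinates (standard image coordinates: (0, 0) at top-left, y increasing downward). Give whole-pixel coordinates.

Crop width = 3678 − 533 = 3145 px; one third is 1048.33 px.
Crop height = 772 − 433 = 339 px; one third is 113.00 px.
The lower-right point is two-thirds across and two-thirds down within the crop:
x = 533 + 2 × 1048.33 ≈ 2630; y = 433 + 2 × 113.00 ≈ 659.

x = 2630 px, y = 659 px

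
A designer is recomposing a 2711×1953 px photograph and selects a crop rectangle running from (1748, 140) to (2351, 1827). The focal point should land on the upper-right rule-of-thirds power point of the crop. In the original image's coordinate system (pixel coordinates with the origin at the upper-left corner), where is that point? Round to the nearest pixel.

Crop width = 2351 − 1748 = 603 px; one third is 201.00 px.
Crop height = 1827 − 140 = 1687 px; one third is 562.33 px.
The upper-right point is two-thirds across and one-third down within the crop:
x = 1748 + 2 × 201.00 ≈ 2150; y = 140 + 1 × 562.33 ≈ 702.

x = 2150 px, y = 702 px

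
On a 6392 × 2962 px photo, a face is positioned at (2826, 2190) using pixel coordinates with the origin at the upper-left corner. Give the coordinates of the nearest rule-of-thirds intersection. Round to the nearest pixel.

(2131, 1975)

Third lines: x ∈ {2131, 4261}, y ∈ {987, 1975}.
2826 is closer to x = 2131; 2190 is closer to y = 1975.
So the nearest intersection is the lower-left power point.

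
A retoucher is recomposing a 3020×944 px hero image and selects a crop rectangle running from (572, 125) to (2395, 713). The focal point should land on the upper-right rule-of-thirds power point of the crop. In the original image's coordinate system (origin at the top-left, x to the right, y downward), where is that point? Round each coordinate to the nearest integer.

Crop width = 2395 − 572 = 1823 px; one third is 607.67 px.
Crop height = 713 − 125 = 588 px; one third is 196.00 px.
The upper-right point is two-thirds across and one-third down within the crop:
x = 572 + 2 × 607.67 ≈ 1787; y = 125 + 1 × 196.00 ≈ 321.

(1787, 321)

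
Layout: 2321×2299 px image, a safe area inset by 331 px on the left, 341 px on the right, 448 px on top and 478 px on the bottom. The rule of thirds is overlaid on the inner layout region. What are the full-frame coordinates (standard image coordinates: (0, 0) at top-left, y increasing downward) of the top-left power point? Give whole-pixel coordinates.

(881, 906)

Content width = 2321 − 331 − 341 = 1649 px; content height = 2299 − 448 − 478 = 1373 px.
Top-left is one-third across and one-third down within the inner layout region.
x = 331 + 1 × 1649/3 = 331 + 549.67 ≈ 881
y = 448 + 1 × 1373/3 = 448 + 457.67 ≈ 906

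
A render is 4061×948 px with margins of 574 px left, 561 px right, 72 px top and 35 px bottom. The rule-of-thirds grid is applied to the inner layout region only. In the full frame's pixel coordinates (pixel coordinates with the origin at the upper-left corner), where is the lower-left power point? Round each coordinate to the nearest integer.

x = 1549 px, y = 633 px

Content width = 4061 − 574 − 561 = 2926 px; content height = 948 − 72 − 35 = 841 px.
Lower-left is one-third across and two-thirds down within the inner layout region.
x = 574 + 1 × 2926/3 = 574 + 975.33 ≈ 1549
y = 72 + 2 × 841/3 = 72 + 560.67 ≈ 633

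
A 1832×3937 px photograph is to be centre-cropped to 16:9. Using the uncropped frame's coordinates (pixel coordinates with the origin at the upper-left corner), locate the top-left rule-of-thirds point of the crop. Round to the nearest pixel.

(611, 1797)

1832/3937 < 16/9, so the 16:9 crop keeps the full width 1832 and trims height to 1832 × 9/16 = 1030.50 px.
Top offset = (3937 − 1030.50)/2 = 1453.25 px; left offset = 0.
Top-left is one-third across and one-third down within the crop:
x = 0.00 + 1 × 1832.00/3 ≈ 611; y = 1453.25 + 1 × 1030.50/3 ≈ 1797.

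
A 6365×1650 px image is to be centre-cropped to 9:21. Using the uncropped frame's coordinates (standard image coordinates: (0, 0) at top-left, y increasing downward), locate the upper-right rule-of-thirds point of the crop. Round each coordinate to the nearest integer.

(3300, 550)

6365/1650 > 9/21, so the 9:21 crop keeps the full height 1650 and trims width to 1650 × 9/21 = 707.14 px.
Left offset = (6365 − 707.14)/2 = 2828.93 px; top offset = 0.
Upper-right is two-thirds across and one-third down within the crop:
x = 2828.93 + 2 × 707.14/3 ≈ 3300; y = 0.00 + 1 × 1650.00/3 ≈ 550.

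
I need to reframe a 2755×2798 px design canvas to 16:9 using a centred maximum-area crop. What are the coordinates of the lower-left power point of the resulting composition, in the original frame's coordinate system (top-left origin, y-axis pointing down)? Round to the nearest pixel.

2755/2798 < 16/9, so the 16:9 crop keeps the full width 2755 and trims height to 2755 × 9/16 = 1549.69 px.
Top offset = (2798 − 1549.69)/2 = 624.16 px; left offset = 0.
Lower-left is one-third across and two-thirds down within the crop:
x = 0.00 + 1 × 2755.00/3 ≈ 918; y = 624.16 + 2 × 1549.69/3 ≈ 1657.

x = 918 px, y = 1657 px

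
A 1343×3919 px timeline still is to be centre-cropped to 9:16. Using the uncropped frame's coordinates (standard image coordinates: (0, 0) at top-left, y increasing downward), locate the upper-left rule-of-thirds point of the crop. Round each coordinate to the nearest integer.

x = 448 px, y = 1562 px

1343/3919 < 9/16, so the 9:16 crop keeps the full width 1343 and trims height to 1343 × 16/9 = 2387.56 px.
Top offset = (3919 − 2387.56)/2 = 765.72 px; left offset = 0.
Upper-left is one-third across and one-third down within the crop:
x = 0.00 + 1 × 1343.00/3 ≈ 448; y = 765.72 + 1 × 2387.56/3 ≈ 1562.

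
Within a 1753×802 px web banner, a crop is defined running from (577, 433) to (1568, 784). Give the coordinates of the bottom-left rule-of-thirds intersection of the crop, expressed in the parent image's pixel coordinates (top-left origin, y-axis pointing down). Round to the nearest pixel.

Crop width = 1568 − 577 = 991 px; one third is 330.33 px.
Crop height = 784 − 433 = 351 px; one third is 117.00 px.
The bottom-left point is one-third across and two-thirds down within the crop:
x = 577 + 1 × 330.33 ≈ 907; y = 433 + 2 × 117.00 ≈ 667.

x = 907 px, y = 667 px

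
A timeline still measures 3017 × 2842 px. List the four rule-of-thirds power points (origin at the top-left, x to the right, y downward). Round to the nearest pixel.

(1006, 947), (2011, 947), (1006, 1895), (2011, 1895)

One third of 3017 is 1005.67; one third of 2842 is 947.33.
Vertical third lines at x = 1006 and x = 2011; horizontal third lines at y = 947 and y = 1895.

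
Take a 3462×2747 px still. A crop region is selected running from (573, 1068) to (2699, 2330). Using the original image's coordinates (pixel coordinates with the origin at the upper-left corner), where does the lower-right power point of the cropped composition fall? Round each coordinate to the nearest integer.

Crop width = 2699 − 573 = 2126 px; one third is 708.67 px.
Crop height = 2330 − 1068 = 1262 px; one third is 420.67 px.
The lower-right point is two-thirds across and two-thirds down within the crop:
x = 573 + 2 × 708.67 ≈ 1990; y = 1068 + 2 × 420.67 ≈ 1909.

x = 1990 px, y = 1909 px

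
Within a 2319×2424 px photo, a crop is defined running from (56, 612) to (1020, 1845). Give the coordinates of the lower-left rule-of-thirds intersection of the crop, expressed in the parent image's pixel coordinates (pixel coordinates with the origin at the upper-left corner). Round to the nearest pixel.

x = 377 px, y = 1434 px

Crop width = 1020 − 56 = 964 px; one third is 321.33 px.
Crop height = 1845 − 612 = 1233 px; one third is 411.00 px.
The lower-left point is one-third across and two-thirds down within the crop:
x = 56 + 1 × 321.33 ≈ 377; y = 612 + 2 × 411.00 ≈ 1434.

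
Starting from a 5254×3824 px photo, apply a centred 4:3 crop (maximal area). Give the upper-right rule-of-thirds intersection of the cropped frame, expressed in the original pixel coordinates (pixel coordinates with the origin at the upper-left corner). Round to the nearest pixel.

(3477, 1275)

5254/3824 > 4/3, so the 4:3 crop keeps the full height 3824 and trims width to 3824 × 4/3 = 5098.67 px.
Left offset = (5254 − 5098.67)/2 = 77.67 px; top offset = 0.
Upper-right is two-thirds across and one-third down within the crop:
x = 77.67 + 2 × 5098.67/3 ≈ 3477; y = 0.00 + 1 × 3824.00/3 ≈ 1275.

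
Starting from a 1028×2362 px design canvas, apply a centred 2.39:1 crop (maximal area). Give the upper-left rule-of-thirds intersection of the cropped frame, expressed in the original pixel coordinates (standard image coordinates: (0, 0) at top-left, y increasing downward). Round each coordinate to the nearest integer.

(343, 1109)

1028/2362 < 2.39/1, so the 2.39:1 crop keeps the full width 1028 and trims height to 1028 × 1/2.39 = 430.13 px.
Top offset = (2362 − 430.13)/2 = 965.94 px; left offset = 0.
Upper-left is one-third across and one-third down within the crop:
x = 0.00 + 1 × 1028.00/3 ≈ 343; y = 965.94 + 1 × 430.13/3 ≈ 1109.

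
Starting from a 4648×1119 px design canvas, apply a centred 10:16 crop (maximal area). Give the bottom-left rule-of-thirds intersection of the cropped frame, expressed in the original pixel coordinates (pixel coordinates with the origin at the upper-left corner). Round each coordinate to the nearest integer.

4648/1119 > 10/16, so the 10:16 crop keeps the full height 1119 and trims width to 1119 × 10/16 = 699.38 px.
Left offset = (4648 − 699.38)/2 = 1974.31 px; top offset = 0.
Bottom-left is one-third across and two-thirds down within the crop:
x = 1974.31 + 1 × 699.38/3 ≈ 2207; y = 0.00 + 2 × 1119.00/3 ≈ 746.

(2207, 746)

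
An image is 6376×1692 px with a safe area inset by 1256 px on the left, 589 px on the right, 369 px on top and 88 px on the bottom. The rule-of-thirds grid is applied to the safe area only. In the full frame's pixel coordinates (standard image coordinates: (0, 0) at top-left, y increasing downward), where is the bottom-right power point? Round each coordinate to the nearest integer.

x = 4277 px, y = 1192 px

Content width = 6376 − 1256 − 589 = 4531 px; content height = 1692 − 369 − 88 = 1235 px.
Bottom-right is two-thirds across and two-thirds down within the safe area.
x = 1256 + 2 × 4531/3 = 1256 + 3020.67 ≈ 4277
y = 369 + 2 × 1235/3 = 369 + 823.33 ≈ 1192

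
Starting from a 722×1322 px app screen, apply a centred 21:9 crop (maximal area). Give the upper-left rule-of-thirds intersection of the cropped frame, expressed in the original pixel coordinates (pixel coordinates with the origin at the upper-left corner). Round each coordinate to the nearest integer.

722/1322 < 21/9, so the 21:9 crop keeps the full width 722 and trims height to 722 × 9/21 = 309.43 px.
Top offset = (1322 − 309.43)/2 = 506.29 px; left offset = 0.
Upper-left is one-third across and one-third down within the crop:
x = 0.00 + 1 × 722.00/3 ≈ 241; y = 506.29 + 1 × 309.43/3 ≈ 609.

x = 241 px, y = 609 px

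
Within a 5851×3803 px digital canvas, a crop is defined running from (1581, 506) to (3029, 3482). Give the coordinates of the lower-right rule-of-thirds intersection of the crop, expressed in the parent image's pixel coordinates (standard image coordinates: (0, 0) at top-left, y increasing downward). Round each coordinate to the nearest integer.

x = 2546 px, y = 2490 px

Crop width = 3029 − 1581 = 1448 px; one third is 482.67 px.
Crop height = 3482 − 506 = 2976 px; one third is 992.00 px.
The lower-right point is two-thirds across and two-thirds down within the crop:
x = 1581 + 2 × 482.67 ≈ 2546; y = 506 + 2 × 992.00 ≈ 2490.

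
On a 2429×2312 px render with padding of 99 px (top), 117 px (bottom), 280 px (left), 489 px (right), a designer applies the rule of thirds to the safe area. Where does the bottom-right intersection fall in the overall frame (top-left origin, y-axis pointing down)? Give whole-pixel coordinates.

Content width = 2429 − 280 − 489 = 1660 px; content height = 2312 − 99 − 117 = 2096 px.
Bottom-right is two-thirds across and two-thirds down within the safe area.
x = 280 + 2 × 1660/3 = 280 + 1106.67 ≈ 1387
y = 99 + 2 × 2096/3 = 99 + 1397.33 ≈ 1496

(1387, 1496)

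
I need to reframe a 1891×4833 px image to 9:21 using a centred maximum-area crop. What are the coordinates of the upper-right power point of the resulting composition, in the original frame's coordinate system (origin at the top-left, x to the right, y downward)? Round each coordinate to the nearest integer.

1891/4833 < 9/21, so the 9:21 crop keeps the full width 1891 and trims height to 1891 × 21/9 = 4412.33 px.
Top offset = (4833 − 4412.33)/2 = 210.33 px; left offset = 0.
Upper-right is two-thirds across and one-third down within the crop:
x = 0.00 + 2 × 1891.00/3 ≈ 1261; y = 210.33 + 1 × 4412.33/3 ≈ 1681.

x = 1261 px, y = 1681 px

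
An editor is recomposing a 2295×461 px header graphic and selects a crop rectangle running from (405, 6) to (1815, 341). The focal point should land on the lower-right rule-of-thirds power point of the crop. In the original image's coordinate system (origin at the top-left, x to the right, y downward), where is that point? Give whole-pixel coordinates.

x = 1345 px, y = 229 px

Crop width = 1815 − 405 = 1410 px; one third is 470.00 px.
Crop height = 341 − 6 = 335 px; one third is 111.67 px.
The lower-right point is two-thirds across and two-thirds down within the crop:
x = 405 + 2 × 470.00 ≈ 1345; y = 6 + 2 × 111.67 ≈ 229.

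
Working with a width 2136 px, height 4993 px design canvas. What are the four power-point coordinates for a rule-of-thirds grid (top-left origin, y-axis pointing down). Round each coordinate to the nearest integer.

(712, 1664), (1424, 1664), (712, 3329), (1424, 3329)

One third of 2136 is 712; one third of 4993 is 1664.33.
Vertical third lines at x = 712 and x = 1424; horizontal third lines at y = 1664 and y = 3329.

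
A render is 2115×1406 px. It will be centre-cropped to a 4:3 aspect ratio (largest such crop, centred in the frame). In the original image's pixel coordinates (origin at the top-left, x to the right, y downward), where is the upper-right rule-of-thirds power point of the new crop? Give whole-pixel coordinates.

x = 1370 px, y = 469 px

2115/1406 > 4/3, so the 4:3 crop keeps the full height 1406 and trims width to 1406 × 4/3 = 1874.67 px.
Left offset = (2115 − 1874.67)/2 = 120.17 px; top offset = 0.
Upper-right is two-thirds across and one-third down within the crop:
x = 120.17 + 2 × 1874.67/3 ≈ 1370; y = 0.00 + 1 × 1406.00/3 ≈ 469.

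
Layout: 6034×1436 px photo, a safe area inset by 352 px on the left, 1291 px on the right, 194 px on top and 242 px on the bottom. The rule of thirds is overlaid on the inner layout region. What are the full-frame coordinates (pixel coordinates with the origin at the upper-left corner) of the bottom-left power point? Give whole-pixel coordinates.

Content width = 6034 − 352 − 1291 = 4391 px; content height = 1436 − 194 − 242 = 1000 px.
Bottom-left is one-third across and two-thirds down within the inner layout region.
x = 352 + 1 × 4391/3 = 352 + 1463.67 ≈ 1816
y = 194 + 2 × 1000/3 = 194 + 666.67 ≈ 861

(1816, 861)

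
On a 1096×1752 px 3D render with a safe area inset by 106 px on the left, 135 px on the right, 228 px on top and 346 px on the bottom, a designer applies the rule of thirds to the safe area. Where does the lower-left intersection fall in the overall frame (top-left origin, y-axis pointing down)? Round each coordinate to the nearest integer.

Content width = 1096 − 106 − 135 = 855 px; content height = 1752 − 228 − 346 = 1178 px.
Lower-left is one-third across and two-thirds down within the safe area.
x = 106 + 1 × 855/3 = 106 + 285.00 ≈ 391
y = 228 + 2 × 1178/3 = 228 + 785.33 ≈ 1013

x = 391 px, y = 1013 px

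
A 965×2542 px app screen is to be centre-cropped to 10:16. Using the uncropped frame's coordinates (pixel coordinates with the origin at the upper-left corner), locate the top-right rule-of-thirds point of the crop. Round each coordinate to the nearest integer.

965/2542 < 10/16, so the 10:16 crop keeps the full width 965 and trims height to 965 × 16/10 = 1544.00 px.
Top offset = (2542 − 1544.00)/2 = 499.00 px; left offset = 0.
Top-right is two-thirds across and one-third down within the crop:
x = 0.00 + 2 × 965.00/3 ≈ 643; y = 499.00 + 1 × 1544.00/3 ≈ 1014.

(643, 1014)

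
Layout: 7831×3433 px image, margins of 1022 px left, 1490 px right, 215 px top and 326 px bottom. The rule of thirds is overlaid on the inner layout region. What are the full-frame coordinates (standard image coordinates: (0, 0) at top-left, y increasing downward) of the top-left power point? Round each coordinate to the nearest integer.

(2795, 1179)

Content width = 7831 − 1022 − 1490 = 5319 px; content height = 3433 − 215 − 326 = 2892 px.
Top-left is one-third across and one-third down within the inner layout region.
x = 1022 + 1 × 5319/3 = 1022 + 1773.00 ≈ 2795
y = 215 + 1 × 2892/3 = 215 + 964.00 ≈ 1179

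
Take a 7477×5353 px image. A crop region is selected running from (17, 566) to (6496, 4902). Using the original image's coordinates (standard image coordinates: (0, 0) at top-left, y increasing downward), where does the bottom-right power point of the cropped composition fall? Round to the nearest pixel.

x = 4336 px, y = 3457 px

Crop width = 6496 − 17 = 6479 px; one third is 2159.67 px.
Crop height = 4902 − 566 = 4336 px; one third is 1445.33 px.
The bottom-right point is two-thirds across and two-thirds down within the crop:
x = 17 + 2 × 2159.67 ≈ 4336; y = 566 + 2 × 1445.33 ≈ 3457.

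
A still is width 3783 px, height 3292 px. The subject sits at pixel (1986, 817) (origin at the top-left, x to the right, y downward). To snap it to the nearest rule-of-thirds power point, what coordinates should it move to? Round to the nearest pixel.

Third lines: x ∈ {1261, 2522}, y ∈ {1097, 2195}.
1986 is closer to x = 2522; 817 is closer to y = 1097.
So the nearest intersection is the upper-right power point.

(2522, 1097)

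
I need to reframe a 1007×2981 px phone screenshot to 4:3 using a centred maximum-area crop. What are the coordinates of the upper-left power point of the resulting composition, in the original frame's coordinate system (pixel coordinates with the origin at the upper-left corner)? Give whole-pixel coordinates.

1007/2981 < 4/3, so the 4:3 crop keeps the full width 1007 and trims height to 1007 × 3/4 = 755.25 px.
Top offset = (2981 − 755.25)/2 = 1112.88 px; left offset = 0.
Upper-left is one-third across and one-third down within the crop:
x = 0.00 + 1 × 1007.00/3 ≈ 336; y = 1112.88 + 1 × 755.25/3 ≈ 1365.

x = 336 px, y = 1365 px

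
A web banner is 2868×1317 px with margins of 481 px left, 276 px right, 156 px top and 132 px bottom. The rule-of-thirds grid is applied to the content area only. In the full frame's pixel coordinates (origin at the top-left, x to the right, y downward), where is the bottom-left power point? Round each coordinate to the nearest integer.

(1185, 842)

Content width = 2868 − 481 − 276 = 2111 px; content height = 1317 − 156 − 132 = 1029 px.
Bottom-left is one-third across and two-thirds down within the content area.
x = 481 + 1 × 2111/3 = 481 + 703.67 ≈ 1185
y = 156 + 2 × 1029/3 = 156 + 686.00 ≈ 842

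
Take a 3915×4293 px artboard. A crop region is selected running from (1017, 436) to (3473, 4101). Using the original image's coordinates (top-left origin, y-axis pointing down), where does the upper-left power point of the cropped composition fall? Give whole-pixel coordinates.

Crop width = 3473 − 1017 = 2456 px; one third is 818.67 px.
Crop height = 4101 − 436 = 3665 px; one third is 1221.67 px.
The upper-left point is one-third across and one-third down within the crop:
x = 1017 + 1 × 818.67 ≈ 1836; y = 436 + 1 × 1221.67 ≈ 1658.

x = 1836 px, y = 1658 px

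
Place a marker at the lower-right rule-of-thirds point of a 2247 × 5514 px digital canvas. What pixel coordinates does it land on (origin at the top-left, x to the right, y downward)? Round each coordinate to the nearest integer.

x = 1498 px, y = 3676 px

The lower-right point sits two-thirds of the way across and two-thirds of the way down.
x = 2 × 2247/3 ≈ 1498; y = 2 × 5514/3 ≈ 3676.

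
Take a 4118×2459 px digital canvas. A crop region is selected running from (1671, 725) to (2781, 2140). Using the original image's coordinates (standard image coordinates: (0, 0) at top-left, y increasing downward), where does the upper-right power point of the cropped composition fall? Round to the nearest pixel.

x = 2411 px, y = 1197 px

Crop width = 2781 − 1671 = 1110 px; one third is 370.00 px.
Crop height = 2140 − 725 = 1415 px; one third is 471.67 px.
The upper-right point is two-thirds across and one-third down within the crop:
x = 1671 + 2 × 370.00 ≈ 2411; y = 725 + 1 × 471.67 ≈ 1197.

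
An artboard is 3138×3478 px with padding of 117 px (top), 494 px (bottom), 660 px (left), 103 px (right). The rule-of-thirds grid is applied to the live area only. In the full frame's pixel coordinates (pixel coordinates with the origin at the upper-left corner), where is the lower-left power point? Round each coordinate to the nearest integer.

Content width = 3138 − 660 − 103 = 2375 px; content height = 3478 − 117 − 494 = 2867 px.
Lower-left is one-third across and two-thirds down within the live area.
x = 660 + 1 × 2375/3 = 660 + 791.67 ≈ 1452
y = 117 + 2 × 2867/3 = 117 + 1911.33 ≈ 2028

x = 1452 px, y = 2028 px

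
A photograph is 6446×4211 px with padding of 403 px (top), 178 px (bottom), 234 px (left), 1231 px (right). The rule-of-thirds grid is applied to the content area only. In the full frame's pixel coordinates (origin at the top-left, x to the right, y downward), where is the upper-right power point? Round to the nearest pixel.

x = 3555 px, y = 1613 px

Content width = 6446 − 234 − 1231 = 4981 px; content height = 4211 − 403 − 178 = 3630 px.
Upper-right is two-thirds across and one-third down within the content area.
x = 234 + 2 × 4981/3 = 234 + 3320.67 ≈ 3555
y = 403 + 1 × 3630/3 = 403 + 1210.00 ≈ 1613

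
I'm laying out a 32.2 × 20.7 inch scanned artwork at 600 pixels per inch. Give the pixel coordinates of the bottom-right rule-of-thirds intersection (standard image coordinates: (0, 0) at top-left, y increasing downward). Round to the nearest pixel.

x = 12880 px, y = 8280 px

In pixels the canvas is 32.2 × 600 = 19320 wide and 20.7 × 600 = 12420 tall.
The bottom-right point is two-thirds across and two-thirds down:
x = 2 × 19320/3 ≈ 12880; y = 2 × 12420/3 ≈ 8280.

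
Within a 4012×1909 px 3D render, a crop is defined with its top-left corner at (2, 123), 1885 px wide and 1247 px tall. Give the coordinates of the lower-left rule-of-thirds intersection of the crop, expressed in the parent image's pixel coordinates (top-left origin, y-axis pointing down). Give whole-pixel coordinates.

One third of the crop width 1885 is 628.33 px.
One third of the crop height 1247 is 415.67 px.
The lower-left point is one-third across and two-thirds down within the crop:
x = 2 + 1 × 628.33 ≈ 630; y = 123 + 2 × 415.67 ≈ 954.

x = 630 px, y = 954 px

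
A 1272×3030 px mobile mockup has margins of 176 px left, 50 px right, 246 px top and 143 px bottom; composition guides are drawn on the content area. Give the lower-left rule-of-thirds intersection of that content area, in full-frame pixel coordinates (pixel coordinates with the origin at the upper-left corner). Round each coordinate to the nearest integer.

(525, 2007)

Content width = 1272 − 176 − 50 = 1046 px; content height = 3030 − 246 − 143 = 2641 px.
Lower-left is one-third across and two-thirds down within the content area.
x = 176 + 1 × 1046/3 = 176 + 348.67 ≈ 525
y = 246 + 2 × 2641/3 = 246 + 1760.67 ≈ 2007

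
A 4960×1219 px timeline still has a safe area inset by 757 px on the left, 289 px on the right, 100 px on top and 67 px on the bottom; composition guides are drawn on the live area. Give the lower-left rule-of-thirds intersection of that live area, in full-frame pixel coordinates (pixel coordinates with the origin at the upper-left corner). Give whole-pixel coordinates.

x = 2062 px, y = 801 px

Content width = 4960 − 757 − 289 = 3914 px; content height = 1219 − 100 − 67 = 1052 px.
Lower-left is one-third across and two-thirds down within the live area.
x = 757 + 1 × 3914/3 = 757 + 1304.67 ≈ 2062
y = 100 + 2 × 1052/3 = 100 + 701.33 ≈ 801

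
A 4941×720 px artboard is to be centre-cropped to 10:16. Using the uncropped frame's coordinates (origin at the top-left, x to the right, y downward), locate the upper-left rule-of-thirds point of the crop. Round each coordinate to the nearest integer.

4941/720 > 10/16, so the 10:16 crop keeps the full height 720 and trims width to 720 × 10/16 = 450.00 px.
Left offset = (4941 − 450.00)/2 = 2245.50 px; top offset = 0.
Upper-left is one-third across and one-third down within the crop:
x = 2245.50 + 1 × 450.00/3 ≈ 2396; y = 0.00 + 1 × 720.00/3 ≈ 240.

x = 2396 px, y = 240 px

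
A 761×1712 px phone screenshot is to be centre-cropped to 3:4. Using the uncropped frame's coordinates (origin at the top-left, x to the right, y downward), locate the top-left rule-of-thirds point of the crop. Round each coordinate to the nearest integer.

(254, 687)

761/1712 < 3/4, so the 3:4 crop keeps the full width 761 and trims height to 761 × 4/3 = 1014.67 px.
Top offset = (1712 − 1014.67)/2 = 348.67 px; left offset = 0.
Top-left is one-third across and one-third down within the crop:
x = 0.00 + 1 × 761.00/3 ≈ 254; y = 348.67 + 1 × 1014.67/3 ≈ 687.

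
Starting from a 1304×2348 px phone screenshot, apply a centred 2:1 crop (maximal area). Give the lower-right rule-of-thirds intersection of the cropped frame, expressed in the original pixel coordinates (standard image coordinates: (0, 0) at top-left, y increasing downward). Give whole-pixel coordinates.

x = 869 px, y = 1283 px

1304/2348 < 2/1, so the 2:1 crop keeps the full width 1304 and trims height to 1304 × 1/2 = 652.00 px.
Top offset = (2348 − 652.00)/2 = 848.00 px; left offset = 0.
Lower-right is two-thirds across and two-thirds down within the crop:
x = 0.00 + 2 × 1304.00/3 ≈ 869; y = 848.00 + 2 × 652.00/3 ≈ 1283.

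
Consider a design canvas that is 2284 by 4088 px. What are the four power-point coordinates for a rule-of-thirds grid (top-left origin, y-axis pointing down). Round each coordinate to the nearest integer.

One third of 2284 is 761.33; one third of 4088 is 1362.67.
Vertical third lines at x = 761 and x = 1523; horizontal third lines at y = 1363 and y = 2725.

(761, 1363), (1523, 1363), (761, 2725), (1523, 2725)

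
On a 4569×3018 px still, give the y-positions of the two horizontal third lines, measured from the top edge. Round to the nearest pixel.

y = 1006 px and y = 2012 px

3018 / 3 = 1006, so the horizontal lines sit at one and two thirds of 3018.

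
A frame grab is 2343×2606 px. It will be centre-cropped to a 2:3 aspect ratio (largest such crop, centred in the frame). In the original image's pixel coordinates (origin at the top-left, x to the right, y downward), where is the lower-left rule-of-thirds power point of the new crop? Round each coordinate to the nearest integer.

x = 882 px, y = 1737 px

2343/2606 > 2/3, so the 2:3 crop keeps the full height 2606 and trims width to 2606 × 2/3 = 1737.33 px.
Left offset = (2343 − 1737.33)/2 = 302.83 px; top offset = 0.
Lower-left is one-third across and two-thirds down within the crop:
x = 302.83 + 1 × 1737.33/3 ≈ 882; y = 0.00 + 2 × 2606.00/3 ≈ 1737.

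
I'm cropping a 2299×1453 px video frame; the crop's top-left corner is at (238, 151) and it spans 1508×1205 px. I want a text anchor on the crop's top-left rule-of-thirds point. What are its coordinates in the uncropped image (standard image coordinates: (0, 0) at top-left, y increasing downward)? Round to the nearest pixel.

One third of the crop width 1508 is 502.67 px.
One third of the crop height 1205 is 401.67 px.
The top-left point is one-third across and one-third down within the crop:
x = 238 + 1 × 502.67 ≈ 741; y = 151 + 1 × 401.67 ≈ 553.

x = 741 px, y = 553 px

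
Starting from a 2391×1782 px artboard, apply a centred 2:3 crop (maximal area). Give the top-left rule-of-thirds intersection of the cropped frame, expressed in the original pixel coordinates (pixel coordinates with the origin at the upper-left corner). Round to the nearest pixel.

x = 998 px, y = 594 px

2391/1782 > 2/3, so the 2:3 crop keeps the full height 1782 and trims width to 1782 × 2/3 = 1188.00 px.
Left offset = (2391 − 1188.00)/2 = 601.50 px; top offset = 0.
Top-left is one-third across and one-third down within the crop:
x = 601.50 + 1 × 1188.00/3 ≈ 998; y = 0.00 + 1 × 1782.00/3 ≈ 594.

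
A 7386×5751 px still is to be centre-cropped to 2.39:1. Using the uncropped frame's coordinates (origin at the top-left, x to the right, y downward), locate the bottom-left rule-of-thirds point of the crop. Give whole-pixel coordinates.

7386/5751 < 2.39/1, so the 2.39:1 crop keeps the full width 7386 and trims height to 7386 × 1/2.39 = 3090.38 px.
Top offset = (5751 − 3090.38)/2 = 1330.31 px; left offset = 0.
Bottom-left is one-third across and two-thirds down within the crop:
x = 0.00 + 1 × 7386.00/3 ≈ 2462; y = 1330.31 + 2 × 3090.38/3 ≈ 3391.

(2462, 3391)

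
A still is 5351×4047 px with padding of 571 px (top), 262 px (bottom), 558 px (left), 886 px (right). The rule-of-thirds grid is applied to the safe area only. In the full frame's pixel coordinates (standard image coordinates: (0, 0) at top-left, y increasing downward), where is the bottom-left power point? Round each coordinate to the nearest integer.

(1860, 2714)

Content width = 5351 − 558 − 886 = 3907 px; content height = 4047 − 571 − 262 = 3214 px.
Bottom-left is one-third across and two-thirds down within the safe area.
x = 558 + 1 × 3907/3 = 558 + 1302.33 ≈ 1860
y = 571 + 2 × 3214/3 = 571 + 2142.67 ≈ 2714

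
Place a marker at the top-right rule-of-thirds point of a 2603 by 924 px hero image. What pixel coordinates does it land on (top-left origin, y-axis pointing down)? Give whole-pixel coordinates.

The top-right point sits two-thirds of the way across and one-third of the way down.
x = 2 × 2603/3 ≈ 1735; y = 1 × 924/3 ≈ 308.

x = 1735 px, y = 308 px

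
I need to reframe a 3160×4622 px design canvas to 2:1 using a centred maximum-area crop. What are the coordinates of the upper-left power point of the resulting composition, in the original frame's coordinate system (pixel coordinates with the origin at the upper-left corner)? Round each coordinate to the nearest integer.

3160/4622 < 2/1, so the 2:1 crop keeps the full width 3160 and trims height to 3160 × 1/2 = 1580.00 px.
Top offset = (4622 − 1580.00)/2 = 1521.00 px; left offset = 0.
Upper-left is one-third across and one-third down within the crop:
x = 0.00 + 1 × 3160.00/3 ≈ 1053; y = 1521.00 + 1 × 1580.00/3 ≈ 2048.

(1053, 2048)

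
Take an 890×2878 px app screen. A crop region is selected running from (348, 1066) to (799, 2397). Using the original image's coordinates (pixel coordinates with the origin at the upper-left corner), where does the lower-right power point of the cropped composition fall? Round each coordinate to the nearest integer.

(649, 1953)

Crop width = 799 − 348 = 451 px; one third is 150.33 px.
Crop height = 2397 − 1066 = 1331 px; one third is 443.67 px.
The lower-right point is two-thirds across and two-thirds down within the crop:
x = 348 + 2 × 150.33 ≈ 649; y = 1066 + 2 × 443.67 ≈ 1953.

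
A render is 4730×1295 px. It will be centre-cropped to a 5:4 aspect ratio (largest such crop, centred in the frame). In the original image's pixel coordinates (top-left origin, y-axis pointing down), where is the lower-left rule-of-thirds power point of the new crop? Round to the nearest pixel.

4730/1295 > 5/4, so the 5:4 crop keeps the full height 1295 and trims width to 1295 × 5/4 = 1618.75 px.
Left offset = (4730 − 1618.75)/2 = 1555.62 px; top offset = 0.
Lower-left is one-third across and two-thirds down within the crop:
x = 1555.62 + 1 × 1618.75/3 ≈ 2095; y = 0.00 + 2 × 1295.00/3 ≈ 863.

(2095, 863)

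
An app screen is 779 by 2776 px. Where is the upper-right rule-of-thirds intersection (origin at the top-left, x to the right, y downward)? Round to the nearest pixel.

(519, 925)

The upper-right point sits two-thirds of the way across and one-third of the way down.
x = 2 × 779/3 ≈ 519; y = 1 × 2776/3 ≈ 925.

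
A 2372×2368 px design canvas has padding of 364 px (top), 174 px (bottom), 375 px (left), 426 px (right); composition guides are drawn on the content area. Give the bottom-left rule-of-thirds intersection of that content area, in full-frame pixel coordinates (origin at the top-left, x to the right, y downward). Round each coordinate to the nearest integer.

Content width = 2372 − 375 − 426 = 1571 px; content height = 2368 − 364 − 174 = 1830 px.
Bottom-left is one-third across and two-thirds down within the content area.
x = 375 + 1 × 1571/3 = 375 + 523.67 ≈ 899
y = 364 + 2 × 1830/3 = 364 + 1220.00 ≈ 1584

(899, 1584)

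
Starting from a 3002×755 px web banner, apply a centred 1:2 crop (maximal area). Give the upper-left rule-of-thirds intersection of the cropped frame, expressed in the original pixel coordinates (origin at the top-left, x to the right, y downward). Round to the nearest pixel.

3002/755 > 1/2, so the 1:2 crop keeps the full height 755 and trims width to 755 × 1/2 = 377.50 px.
Left offset = (3002 − 377.50)/2 = 1312.25 px; top offset = 0.
Upper-left is one-third across and one-third down within the crop:
x = 1312.25 + 1 × 377.50/3 ≈ 1438; y = 0.00 + 1 × 755.00/3 ≈ 252.

x = 1438 px, y = 252 px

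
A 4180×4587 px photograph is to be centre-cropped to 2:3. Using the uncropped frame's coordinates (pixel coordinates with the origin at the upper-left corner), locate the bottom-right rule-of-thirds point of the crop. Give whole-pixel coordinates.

x = 2600 px, y = 3058 px

4180/4587 > 2/3, so the 2:3 crop keeps the full height 4587 and trims width to 4587 × 2/3 = 3058.00 px.
Left offset = (4180 − 3058.00)/2 = 561.00 px; top offset = 0.
Bottom-right is two-thirds across and two-thirds down within the crop:
x = 561.00 + 2 × 3058.00/3 ≈ 2600; y = 0.00 + 2 × 4587.00/3 ≈ 3058.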